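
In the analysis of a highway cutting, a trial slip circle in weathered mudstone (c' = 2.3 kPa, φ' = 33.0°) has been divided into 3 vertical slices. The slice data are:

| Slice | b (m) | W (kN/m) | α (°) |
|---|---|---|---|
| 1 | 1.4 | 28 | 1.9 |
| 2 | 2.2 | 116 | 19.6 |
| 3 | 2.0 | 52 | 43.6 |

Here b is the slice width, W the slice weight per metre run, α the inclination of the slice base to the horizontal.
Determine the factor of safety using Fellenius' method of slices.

FS = 1.70

Ordinary method of slices: FS = Σ[c'·Δl_i + (W_i cosα_i)·tanφ'] / Σ W_i sinα_i, with Δl_i = b_i / cosα_i.
Slice 1: Δl = 1.4/cos1.9° = 1.401 m; N'_1 = 28·cos1.9° = 28.0; c'Δl = 3.22; W sinα = 0.9
Slice 2: Δl = 2.2/cos19.6° = 2.335 m; N'_2 = 116·cos19.6° = 109.3; c'Δl = 5.37; W sinα = 38.9
Slice 3: Δl = 2.0/cos43.6° = 2.762 m; N'_3 = 52·cos43.6° = 37.7; c'Δl = 6.35; W sinα = 35.9
Σc'Δl = 14.9 kN/m; ΣN' = 174.9 kN/m; ΣW sinα = 75.7 kN/m
Resisting = 14.9 + 174.9·tan33.0° = 14.9 + 113.6 = 128.5 kN/m
FS = 128.5 / 75.7 = 1.698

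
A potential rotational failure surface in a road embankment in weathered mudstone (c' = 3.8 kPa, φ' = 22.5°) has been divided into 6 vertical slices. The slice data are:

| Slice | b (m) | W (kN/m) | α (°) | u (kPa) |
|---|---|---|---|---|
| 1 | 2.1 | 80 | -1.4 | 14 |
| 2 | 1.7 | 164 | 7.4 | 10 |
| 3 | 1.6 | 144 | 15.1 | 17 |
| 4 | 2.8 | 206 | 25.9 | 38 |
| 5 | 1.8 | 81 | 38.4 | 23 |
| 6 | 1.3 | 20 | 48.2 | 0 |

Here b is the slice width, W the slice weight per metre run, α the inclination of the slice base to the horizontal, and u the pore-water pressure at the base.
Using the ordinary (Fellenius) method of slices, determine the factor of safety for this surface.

Ordinary method of slices: FS = Σ[c'·Δl_i + (W_i cosα_i − u_i·Δl_i)·tanφ'] / Σ W_i sinα_i, with Δl_i = b_i / cosα_i.
Slice 1: Δl = 2.1/cos(-1.4°) = 2.101 m; N'_1 = 80·cos(-1.4°) − 14·2.101 = 50.6; c'Δl = 7.98; W sinα = -2.0
Slice 2: Δl = 1.7/cos7.4° = 1.714 m; N'_2 = 164·cos7.4° − 10·1.714 = 145.5; c'Δl = 6.51; W sinα = 21.1
Slice 3: Δl = 1.6/cos15.1° = 1.657 m; N'_3 = 144·cos15.1° − 17·1.657 = 110.9; c'Δl = 6.30; W sinα = 37.5
Slice 4: Δl = 2.8/cos25.9° = 3.113 m; N'_4 = 206·cos25.9° − 38·3.113 = 67.0; c'Δl = 11.83; W sinα = 90.0
Slice 5: Δl = 1.8/cos38.4° = 2.297 m; N'_5 = 81·cos38.4° − 23·2.297 = 10.7; c'Δl = 8.73; W sinα = 50.3
Slice 6: Δl = 1.3/cos48.2° = 1.950 m; N'_6 = 20·cos48.2° − 0·1.950 = 13.3; c'Δl = 7.41; W sinα = 14.9
Σc'Δl = 48.8 kN/m; ΣN' = 397.9 kN/m; ΣW sinα = 211.9 kN/m
Resisting = 48.8 + 397.9·tan22.5° = 48.8 + 164.8 = 213.6 kN/m
FS = 213.6 / 211.9 = 1.008

FS = 1.01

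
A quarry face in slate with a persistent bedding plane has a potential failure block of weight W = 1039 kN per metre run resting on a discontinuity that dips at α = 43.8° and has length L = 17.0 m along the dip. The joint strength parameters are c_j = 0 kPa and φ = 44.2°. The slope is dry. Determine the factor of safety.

FS = 1.01

Resolving the block weight along and normal to the plane and applying the Mohr–Coulomb strength on the joint:
N' = W cosα = 1039·cos43.8° = 749.9 kN/m
Driving force T = W sinα = 1039·sin43.8° = 719.1 kN/m
Resisting force R = c_j·L + N'·tanφ = 0·17.0 + 749.9·tan44.2° = 0.0 + 729.3 = 729.3 kN/m
FS = R / T = 729.3 / 719.1 = 1.014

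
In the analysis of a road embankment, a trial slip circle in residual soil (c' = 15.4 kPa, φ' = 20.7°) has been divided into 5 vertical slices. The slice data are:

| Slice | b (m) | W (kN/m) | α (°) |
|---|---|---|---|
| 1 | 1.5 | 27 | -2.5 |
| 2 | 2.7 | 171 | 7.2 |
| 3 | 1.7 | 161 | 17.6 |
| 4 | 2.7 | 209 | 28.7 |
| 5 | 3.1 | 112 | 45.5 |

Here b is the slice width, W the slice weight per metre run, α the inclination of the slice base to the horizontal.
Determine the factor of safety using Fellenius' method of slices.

Ordinary method of slices: FS = Σ[c'·Δl_i + (W_i cosα_i)·tanφ'] / Σ W_i sinα_i, with Δl_i = b_i / cosα_i.
Slice 1: Δl = 1.5/cos(-2.5°) = 1.501 m; N'_1 = 27·cos(-2.5°) = 27.0; c'Δl = 23.12; W sinα = -1.2
Slice 2: Δl = 2.7/cos7.2° = 2.721 m; N'_2 = 171·cos7.2° = 169.7; c'Δl = 41.91; W sinα = 21.4
Slice 3: Δl = 1.7/cos17.6° = 1.783 m; N'_3 = 161·cos17.6° = 153.5; c'Δl = 27.47; W sinα = 48.7
Slice 4: Δl = 2.7/cos28.7° = 3.078 m; N'_4 = 209·cos28.7° = 183.3; c'Δl = 47.40; W sinα = 100.4
Slice 5: Δl = 3.1/cos45.5° = 4.423 m; N'_5 = 112·cos45.5° = 78.5; c'Δl = 68.11; W sinα = 79.9
Σc'Δl = 208.0 kN/m; ΣN' = 611.9 kN/m; ΣW sinα = 249.2 kN/m
Resisting = 208.0 + 611.9·tan20.7° = 208.0 + 231.2 = 439.2 kN/m
FS = 439.2 / 249.2 = 1.763

FS = 1.76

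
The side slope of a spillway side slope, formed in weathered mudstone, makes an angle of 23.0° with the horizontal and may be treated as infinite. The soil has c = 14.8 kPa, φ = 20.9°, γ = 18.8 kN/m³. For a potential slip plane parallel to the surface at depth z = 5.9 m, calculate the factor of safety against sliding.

FS = 1.27

For an infinite slope with a slip plane parallel to the surface (no pore pressure): FS = [c + γz cos²β tanφ] / [γz sinβ cosβ].
γz = 18.8·5.9 = 110.92 kN/m²
Numerator = 14.8 + 110.92·cos²23.0°·tan20.9° = 14.8 + 110.92·0.8473·0.3819 = 50.690 kPa
Denominator = 110.92·sin23.0°·cos23.0° = 110.92·0.3907·0.9205 = 39.895 kPa
FS = 50.690 / 39.895 = 1.271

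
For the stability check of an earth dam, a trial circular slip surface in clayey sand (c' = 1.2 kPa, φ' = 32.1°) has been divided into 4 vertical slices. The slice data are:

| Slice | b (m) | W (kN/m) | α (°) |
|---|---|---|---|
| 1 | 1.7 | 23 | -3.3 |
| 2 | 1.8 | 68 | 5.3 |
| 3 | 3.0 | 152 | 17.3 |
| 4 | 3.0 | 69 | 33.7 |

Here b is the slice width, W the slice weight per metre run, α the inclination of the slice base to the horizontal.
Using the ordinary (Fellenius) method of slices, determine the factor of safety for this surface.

FS = 2.22

Ordinary method of slices: FS = Σ[c'·Δl_i + (W_i cosα_i)·tanφ'] / Σ W_i sinα_i, with Δl_i = b_i / cosα_i.
Slice 1: Δl = 1.7/cos(-3.3°) = 1.703 m; N'_1 = 23·cos(-3.3°) = 23.0; c'Δl = 2.04; W sinα = -1.3
Slice 2: Δl = 1.8/cos5.3° = 1.808 m; N'_2 = 68·cos5.3° = 67.7; c'Δl = 2.17; W sinα = 6.3
Slice 3: Δl = 3.0/cos17.3° = 3.142 m; N'_3 = 152·cos17.3° = 145.1; c'Δl = 3.77; W sinα = 45.2
Slice 4: Δl = 3.0/cos33.7° = 3.606 m; N'_4 = 69·cos33.7° = 57.4; c'Δl = 4.33; W sinα = 38.3
Σc'Δl = 12.3 kN/m; ΣN' = 293.2 kN/m; ΣW sinα = 88.4 kN/m
Resisting = 12.3 + 293.2·tan32.1° = 12.3 + 183.9 = 196.2 kN/m
FS = 196.2 / 88.4 = 2.219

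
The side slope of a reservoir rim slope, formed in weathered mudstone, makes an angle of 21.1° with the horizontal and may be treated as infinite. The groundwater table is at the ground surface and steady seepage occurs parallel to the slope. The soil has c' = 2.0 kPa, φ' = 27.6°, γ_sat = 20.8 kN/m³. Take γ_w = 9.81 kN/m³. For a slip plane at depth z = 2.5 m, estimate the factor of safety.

FS = 0.83

With seepage parallel to the slope and the water table at the surface, the effective normal stress on the slip plane uses the buoyant unit weight γ' = γ_sat − γ_w while the driving shear stress uses γ_sat:
FS = [c' + γ' z cos²β tanφ'] / [γ_sat z sinβ cosβ]
γ' = 20.8 − 9.81 = 10.99 kN/m³
Numerator = 2.0 + 10.99·2.5·cos²21.1°·tan27.6° = 2.0 + 10.99·2.5·0.8704·0.5228 = 14.502 kPa
Denominator = 20.8·2.5·sin21.1°·cos21.1° = 20.8·2.5·0.3600·0.9330 = 17.465 kPa
FS = 14.502 / 17.465 = 0.830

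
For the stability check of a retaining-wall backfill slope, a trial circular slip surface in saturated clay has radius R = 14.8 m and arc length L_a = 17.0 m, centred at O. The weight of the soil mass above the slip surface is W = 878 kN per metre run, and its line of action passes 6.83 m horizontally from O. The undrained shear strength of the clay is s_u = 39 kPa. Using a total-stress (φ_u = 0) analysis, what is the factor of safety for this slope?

Taking moments about the centre O, the resisting moment is provided by the undrained shear strength acting along the arc:
M_R = s_u·L_a·R = 39·17.00·14.8 = 9812.4 kN·m/m
M_D = W·d = 878·6.83 = 5996.7 kN·m/m
FS = M_R / M_D = 9812.4 / 5996.7 = 1.636

FS = 1.64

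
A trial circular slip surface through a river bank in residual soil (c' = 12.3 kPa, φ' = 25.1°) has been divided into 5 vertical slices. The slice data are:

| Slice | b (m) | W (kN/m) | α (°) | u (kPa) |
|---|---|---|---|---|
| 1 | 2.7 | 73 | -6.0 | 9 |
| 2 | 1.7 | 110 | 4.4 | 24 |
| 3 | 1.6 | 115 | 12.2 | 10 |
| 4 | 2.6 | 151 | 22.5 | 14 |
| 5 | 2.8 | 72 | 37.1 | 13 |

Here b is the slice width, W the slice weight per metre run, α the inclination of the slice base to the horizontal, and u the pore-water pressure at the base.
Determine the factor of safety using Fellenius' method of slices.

FS = 2.41

Ordinary method of slices: FS = Σ[c'·Δl_i + (W_i cosα_i − u_i·Δl_i)·tanφ'] / Σ W_i sinα_i, with Δl_i = b_i / cosα_i.
Slice 1: Δl = 2.7/cos(-6.0°) = 2.715 m; N'_1 = 73·cos(-6.0°) − 9·2.715 = 48.2; c'Δl = 33.39; W sinα = -7.6
Slice 2: Δl = 1.7/cos4.4° = 1.705 m; N'_2 = 110·cos4.4° − 24·1.705 = 68.8; c'Δl = 20.97; W sinα = 8.4
Slice 3: Δl = 1.6/cos12.2° = 1.637 m; N'_3 = 115·cos12.2° − 10·1.637 = 96.0; c'Δl = 20.13; W sinα = 24.3
Slice 4: Δl = 2.6/cos22.5° = 2.814 m; N'_4 = 151·cos22.5° − 14·2.814 = 100.1; c'Δl = 34.61; W sinα = 57.8
Slice 5: Δl = 2.8/cos37.1° = 3.511 m; N'_5 = 72·cos37.1° − 13·3.511 = 11.8; c'Δl = 43.18; W sinα = 43.4
Σc'Δl = 152.3 kN/m; ΣN' = 324.8 kN/m; ΣW sinα = 126.3 kN/m
Resisting = 152.3 + 324.8·tan25.1° = 152.3 + 152.2 = 304.5 kN/m
FS = 304.5 / 126.3 = 2.410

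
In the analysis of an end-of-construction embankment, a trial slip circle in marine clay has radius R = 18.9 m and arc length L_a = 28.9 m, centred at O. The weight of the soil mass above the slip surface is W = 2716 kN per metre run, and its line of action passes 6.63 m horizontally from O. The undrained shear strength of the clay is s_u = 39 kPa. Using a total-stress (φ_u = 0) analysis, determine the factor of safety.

FS = 1.18

Taking moments about the centre O, the resisting moment is provided by the undrained shear strength acting along the arc:
M_R = s_u·L_a·R = 39·28.90·18.9 = 21302.2 kN·m/m
M_D = W·d = 2716·6.63 = 18007.1 kN·m/m
FS = M_R / M_D = 21302.2 / 18007.1 = 1.183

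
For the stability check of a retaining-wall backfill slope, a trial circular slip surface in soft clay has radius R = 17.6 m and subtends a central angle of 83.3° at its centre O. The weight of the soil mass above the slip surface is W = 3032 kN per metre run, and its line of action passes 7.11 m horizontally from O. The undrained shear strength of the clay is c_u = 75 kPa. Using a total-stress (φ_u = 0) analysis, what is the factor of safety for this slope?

Taking moments about the centre O, the resisting moment is provided by the undrained shear strength acting along the arc:
Arc length L_a = R·θ = 17.6·(83.3°·π/180) = 17.6·1.4539 = 25.59 m
M_R = c_u·L_a·R = 75·25.59·17.6 = 33776.1 kN·m/m
M_D = W·d = 3032·7.11 = 21557.5 kN·m/m
FS = M_R / M_D = 33776.1 / 21557.5 = 1.567

FS = 1.57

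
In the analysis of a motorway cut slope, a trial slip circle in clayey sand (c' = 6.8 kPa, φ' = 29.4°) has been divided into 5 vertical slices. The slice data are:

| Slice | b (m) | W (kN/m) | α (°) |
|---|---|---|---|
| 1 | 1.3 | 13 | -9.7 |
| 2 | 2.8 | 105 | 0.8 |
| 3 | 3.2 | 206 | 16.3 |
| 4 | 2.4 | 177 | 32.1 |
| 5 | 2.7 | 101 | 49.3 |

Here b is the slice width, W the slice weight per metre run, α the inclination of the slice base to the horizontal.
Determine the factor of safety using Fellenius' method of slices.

FS = 1.75

Ordinary method of slices: FS = Σ[c'·Δl_i + (W_i cosα_i)·tanφ'] / Σ W_i sinα_i, with Δl_i = b_i / cosα_i.
Slice 1: Δl = 1.3/cos(-9.7°) = 1.319 m; N'_1 = 13·cos(-9.7°) = 12.8; c'Δl = 8.97; W sinα = -2.2
Slice 2: Δl = 2.8/cos0.8° = 2.800 m; N'_2 = 105·cos0.8° = 105.0; c'Δl = 19.04; W sinα = 1.5
Slice 3: Δl = 3.2/cos16.3° = 3.334 m; N'_3 = 206·cos16.3° = 197.7; c'Δl = 22.67; W sinα = 57.8
Slice 4: Δl = 2.4/cos32.1° = 2.833 m; N'_4 = 177·cos32.1° = 149.9; c'Δl = 19.27; W sinα = 94.1
Slice 5: Δl = 2.7/cos49.3° = 4.140 m; N'_5 = 101·cos49.3° = 65.9; c'Δl = 28.16; W sinα = 76.6
Σc'Δl = 98.1 kN/m; ΣN' = 531.3 kN/m; ΣW sinα = 227.7 kN/m
Resisting = 98.1 + 531.3·tan29.4° = 98.1 + 299.4 = 397.5 kN/m
FS = 397.5 / 227.7 = 1.745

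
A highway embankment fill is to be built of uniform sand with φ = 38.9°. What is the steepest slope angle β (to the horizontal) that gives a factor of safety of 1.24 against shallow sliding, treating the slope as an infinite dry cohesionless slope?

For an infinite dry cohesionless slope FS = tanφ/tanβ, so tanβ = tanφ / FS.
tanβ = tan38.9° / 1.24 = 0.8069 / 1.24 = 0.6507
β = arctan(0.6507) = 33.05°

β = 33.1°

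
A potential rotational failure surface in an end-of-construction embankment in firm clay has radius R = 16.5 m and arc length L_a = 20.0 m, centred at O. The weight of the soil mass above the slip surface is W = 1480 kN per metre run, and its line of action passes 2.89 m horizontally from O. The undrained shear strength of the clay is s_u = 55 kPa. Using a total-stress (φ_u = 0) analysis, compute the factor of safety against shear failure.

Taking moments about the centre O, the resisting moment is provided by the undrained shear strength acting along the arc:
M_R = s_u·L_a·R = 55·20.00·16.5 = 18150.0 kN·m/m
M_D = W·d = 1480·2.89 = 4277.2 kN·m/m
FS = M_R / M_D = 18150.0 / 4277.2 = 4.243

FS = 4.24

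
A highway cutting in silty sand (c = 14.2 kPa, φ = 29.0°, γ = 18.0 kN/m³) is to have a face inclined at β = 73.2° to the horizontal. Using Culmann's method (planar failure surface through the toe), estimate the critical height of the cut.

H_c = 9.33 m

Culmann's analysis gives the critical failure plane at α_cr = (β + φ)/2 = (73.2 + 29.0)/2 = 51.1°, and the critical height
H_c = (4c/γ) · sinβ cosφ / [1 − cos(β − φ)]
    = (4·14.2/18.0) · sin73.2°·cos29.0° / [1 − cos(44.2°)]
    = 3.156 · 0.9573·0.8746 / [1 − 0.7169]
    = 3.156 · 0.8373 / 0.2831
    = 9.33 m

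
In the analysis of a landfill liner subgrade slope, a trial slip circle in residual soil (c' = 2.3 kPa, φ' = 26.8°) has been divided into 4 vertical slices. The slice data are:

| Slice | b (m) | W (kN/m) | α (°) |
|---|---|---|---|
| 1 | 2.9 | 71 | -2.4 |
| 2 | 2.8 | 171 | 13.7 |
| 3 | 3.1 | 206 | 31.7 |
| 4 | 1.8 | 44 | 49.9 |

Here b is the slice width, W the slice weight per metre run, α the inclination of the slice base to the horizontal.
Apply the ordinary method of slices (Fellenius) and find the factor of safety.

FS = 1.40

Ordinary method of slices: FS = Σ[c'·Δl_i + (W_i cosα_i)·tanφ'] / Σ W_i sinα_i, with Δl_i = b_i / cosα_i.
Slice 1: Δl = 2.9/cos(-2.4°) = 2.903 m; N'_1 = 71·cos(-2.4°) = 70.9; c'Δl = 6.68; W sinα = -3.0
Slice 2: Δl = 2.8/cos13.7° = 2.882 m; N'_2 = 171·cos13.7° = 166.1; c'Δl = 6.63; W sinα = 40.5
Slice 3: Δl = 3.1/cos31.7° = 3.644 m; N'_3 = 206·cos31.7° = 175.3; c'Δl = 8.38; W sinα = 108.2
Slice 4: Δl = 1.8/cos49.9° = 2.794 m; N'_4 = 44·cos49.9° = 28.3; c'Δl = 6.43; W sinα = 33.7
Σc'Δl = 28.1 kN/m; ΣN' = 440.7 kN/m; ΣW sinα = 179.4 kN/m
Resisting = 28.1 + 440.7·tan26.8° = 28.1 + 222.6 = 250.7 kN/m
FS = 250.7 / 179.4 = 1.397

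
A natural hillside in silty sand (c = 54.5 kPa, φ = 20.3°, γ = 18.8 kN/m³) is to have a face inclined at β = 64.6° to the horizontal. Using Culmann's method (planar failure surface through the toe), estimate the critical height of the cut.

Culmann's analysis gives the critical failure plane at α_cr = (β + φ)/2 = (64.6 + 20.3)/2 = 42.4°, and the critical height
H_c = (4c/γ) · sinβ cosφ / [1 − cos(β − φ)]
    = (4·54.5/18.8) · sin64.6°·cos20.3° / [1 − cos(44.3°)]
    = 11.596 · 0.9033·0.9379 / [1 − 0.7157]
    = 11.596 · 0.8472 / 0.2843
    = 34.56 m

H_c = 34.56 m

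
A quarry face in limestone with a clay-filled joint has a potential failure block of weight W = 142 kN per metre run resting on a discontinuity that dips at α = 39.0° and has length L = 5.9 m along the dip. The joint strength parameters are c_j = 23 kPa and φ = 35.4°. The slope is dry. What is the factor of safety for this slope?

FS = 2.40

Resolving the block weight along and normal to the plane and applying the Mohr–Coulomb strength on the joint:
N' = W cosα = 142·cos39.0° = 110.4 kN/m
Driving force T = W sinα = 142·sin39.0° = 89.4 kN/m
Resisting force R = c_j·L + N'·tanφ = 23·5.9 + 110.4·tan35.4° = 135.7 + 78.4 = 214.1 kN/m
FS = R / T = 214.1 / 89.4 = 2.396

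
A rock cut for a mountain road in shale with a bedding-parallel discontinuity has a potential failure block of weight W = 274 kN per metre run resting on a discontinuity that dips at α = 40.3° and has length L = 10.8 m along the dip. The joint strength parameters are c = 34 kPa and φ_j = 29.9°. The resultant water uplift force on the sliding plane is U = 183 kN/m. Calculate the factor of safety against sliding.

FS = 2.16

Resolving the block weight along and normal to the plane and applying the Mohr–Coulomb strength on the joint:
N' = W cosα − U = 274·cos40.3° − 183 = 26.0 kN/m
Driving force T = W sinα = 274·sin40.3° = 177.2 kN/m
Resisting force R = c·L + N'·tanφ_j = 34·10.8 + 26.0·tan29.9° = 367.2 + 14.9 = 382.1 kN/m
FS = R / T = 382.1 / 177.2 = 2.156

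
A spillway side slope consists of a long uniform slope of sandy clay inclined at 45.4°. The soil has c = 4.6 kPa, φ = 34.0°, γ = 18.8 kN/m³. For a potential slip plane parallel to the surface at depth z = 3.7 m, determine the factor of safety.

FS = 0.80

For an infinite slope with a slip plane parallel to the surface (no pore pressure): FS = [c + γz cos²β tanφ] / [γz sinβ cosβ].
γz = 18.8·3.7 = 69.56 kN/m²
Numerator = 4.6 + 69.56·cos²45.4°·tan34.0° = 4.6 + 69.56·0.4930·0.6745 = 27.732 kPa
Denominator = 69.56·sin45.4°·cos45.4° = 69.56·0.7120·0.7022 = 34.777 kPa
FS = 27.732 / 34.777 = 0.797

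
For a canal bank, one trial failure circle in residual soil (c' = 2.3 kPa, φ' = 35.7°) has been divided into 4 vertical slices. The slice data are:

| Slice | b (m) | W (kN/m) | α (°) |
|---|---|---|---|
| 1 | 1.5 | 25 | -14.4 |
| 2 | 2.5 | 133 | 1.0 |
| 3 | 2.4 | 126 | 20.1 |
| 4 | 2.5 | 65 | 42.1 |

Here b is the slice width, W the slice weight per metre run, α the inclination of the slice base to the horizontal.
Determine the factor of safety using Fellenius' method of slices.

FS = 3.08

Ordinary method of slices: FS = Σ[c'·Δl_i + (W_i cosα_i)·tanφ'] / Σ W_i sinα_i, with Δl_i = b_i / cosα_i.
Slice 1: Δl = 1.5/cos(-14.4°) = 1.549 m; N'_1 = 25·cos(-14.4°) = 24.2; c'Δl = 3.56; W sinα = -6.2
Slice 2: Δl = 2.5/cos1.0° = 2.500 m; N'_2 = 133·cos1.0° = 133.0; c'Δl = 5.75; W sinα = 2.3
Slice 3: Δl = 2.4/cos20.1° = 2.556 m; N'_3 = 126·cos20.1° = 118.3; c'Δl = 5.88; W sinα = 43.3
Slice 4: Δl = 2.5/cos42.1° = 3.369 m; N'_4 = 65·cos42.1° = 48.2; c'Δl = 7.75; W sinα = 43.6
Σc'Δl = 22.9 kN/m; ΣN' = 323.7 kN/m; ΣW sinα = 83.0 kN/m
Resisting = 22.9 + 323.7·tan35.7° = 22.9 + 232.6 = 255.6 kN/m
FS = 255.6 / 83.0 = 3.080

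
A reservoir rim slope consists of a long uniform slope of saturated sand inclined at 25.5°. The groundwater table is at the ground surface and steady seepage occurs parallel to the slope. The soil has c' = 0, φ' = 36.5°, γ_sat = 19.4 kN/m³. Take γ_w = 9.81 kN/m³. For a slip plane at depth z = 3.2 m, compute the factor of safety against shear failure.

FS = 0.77

With seepage parallel to the slope and the water table at the surface, the effective normal stress on the slip plane uses the buoyant unit weight γ' = γ_sat − γ_w while the driving shear stress uses γ_sat:
FS = [c' + γ' z cos²β tanφ'] / [γ_sat z sinβ cosβ]
(For c' = 0 this reduces to FS = (γ'/γ_sat)·tanφ'/tanβ.)
γ' = 19.4 − 9.81 = 9.59 kN/m³
Numerator = 0.0 + 9.59·3.2·cos²25.5°·tan36.5° = 0.0 + 9.59·3.2·0.8147·0.7400 = 18.499 kPa
Denominator = 19.4·3.2·sin25.5°·cos25.5° = 19.4·3.2·0.4305·0.9026 = 24.123 kPa
FS = 18.499 / 24.123 = 0.767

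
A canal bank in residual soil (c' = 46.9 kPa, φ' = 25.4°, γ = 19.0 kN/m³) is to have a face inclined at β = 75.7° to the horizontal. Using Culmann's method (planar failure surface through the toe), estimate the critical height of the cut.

Culmann's analysis gives the critical failure plane at α_cr = (β + φ')/2 = (75.7 + 25.4)/2 = 50.5°, and the critical height
H_c = (4c'/γ) · sinβ cosφ' / [1 − cos(β − φ')]
    = (4·46.9/19.0) · sin75.7°·cos25.4° / [1 − cos(50.3°)]
    = 9.874 · 0.9690·0.9033 / [1 − 0.6388]
    = 9.874 · 0.8753 / 0.3612
    = 23.93 m

H_c = 23.93 m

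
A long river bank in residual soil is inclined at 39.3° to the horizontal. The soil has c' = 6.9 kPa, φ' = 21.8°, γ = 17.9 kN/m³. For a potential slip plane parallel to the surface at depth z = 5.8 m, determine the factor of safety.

For an infinite slope with a slip plane parallel to the surface (no pore pressure): FS = [c' + γz cos²β tanφ'] / [γz sinβ cosβ].
γz = 17.9·5.8 = 103.82 kN/m²
Numerator = 6.9 + 103.82·cos²39.3°·tan21.8° = 6.9 + 103.82·0.5988·0.4000 = 31.766 kPa
Denominator = 103.82·sin39.3°·cos39.3° = 103.82·0.6334·0.7738 = 50.886 kPa
FS = 31.766 / 50.886 = 0.624

FS = 0.62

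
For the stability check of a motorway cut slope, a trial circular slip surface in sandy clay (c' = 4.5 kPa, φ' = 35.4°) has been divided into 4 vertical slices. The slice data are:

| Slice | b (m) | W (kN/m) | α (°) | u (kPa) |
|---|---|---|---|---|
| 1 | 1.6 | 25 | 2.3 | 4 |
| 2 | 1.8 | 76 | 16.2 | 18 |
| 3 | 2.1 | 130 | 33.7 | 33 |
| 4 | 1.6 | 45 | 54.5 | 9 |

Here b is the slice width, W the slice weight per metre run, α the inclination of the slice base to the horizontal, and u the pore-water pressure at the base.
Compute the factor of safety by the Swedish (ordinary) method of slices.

Ordinary method of slices: FS = Σ[c'·Δl_i + (W_i cosα_i − u_i·Δl_i)·tanφ'] / Σ W_i sinα_i, with Δl_i = b_i / cosα_i.
Slice 1: Δl = 1.6/cos2.3° = 1.601 m; N'_1 = 25·cos2.3° − 4·1.601 = 18.6; c'Δl = 7.21; W sinα = 1.0
Slice 2: Δl = 1.8/cos16.2° = 1.874 m; N'_2 = 76·cos16.2° − 18·1.874 = 39.2; c'Δl = 8.43; W sinα = 21.2
Slice 3: Δl = 2.1/cos33.7° = 2.524 m; N'_3 = 130·cos33.7° − 33·2.524 = 24.9; c'Δl = 11.36; W sinα = 72.1
Slice 4: Δl = 1.6/cos54.5° = 2.755 m; N'_4 = 45·cos54.5° − 9·2.755 = 1.3; c'Δl = 12.40; W sinα = 36.6
Σc'Δl = 39.4 kN/m; ΣN' = 84.0 kN/m; ΣW sinα = 131.0 kN/m
Resisting = 39.4 + 84.0·tan35.4° = 39.4 + 59.7 = 99.1 kN/m
FS = 99.1 / 131.0 = 0.757

FS = 0.76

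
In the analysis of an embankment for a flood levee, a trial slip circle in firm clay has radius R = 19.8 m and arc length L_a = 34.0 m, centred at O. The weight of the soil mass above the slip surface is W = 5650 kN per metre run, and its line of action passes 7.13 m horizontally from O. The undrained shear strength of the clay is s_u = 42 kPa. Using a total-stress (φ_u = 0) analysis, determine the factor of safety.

Taking moments about the centre O, the resisting moment is provided by the undrained shear strength acting along the arc:
M_R = s_u·L_a·R = 42·34.00·19.8 = 28274.4 kN·m/m
M_D = W·d = 5650·7.13 = 40284.5 kN·m/m
FS = M_R / M_D = 28274.4 / 40284.5 = 0.702

FS = 0.70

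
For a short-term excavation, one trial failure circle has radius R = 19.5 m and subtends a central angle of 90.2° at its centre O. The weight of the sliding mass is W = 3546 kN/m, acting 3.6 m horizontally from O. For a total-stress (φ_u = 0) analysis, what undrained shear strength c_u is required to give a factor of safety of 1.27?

FS = c_u·L_a·R / (W·d), so c_u = FS·W·d / (L_a·R).
Arc length L_a = R·θ = 19.5·(90.2°·π/180) = 19.5·1.5743 = 30.70 m
c_u = 1.27·3546·3.6 / (30.70·19.5) = 16212.3 / 598.62 = 27.08 kPa

c_u = 27.1 kPa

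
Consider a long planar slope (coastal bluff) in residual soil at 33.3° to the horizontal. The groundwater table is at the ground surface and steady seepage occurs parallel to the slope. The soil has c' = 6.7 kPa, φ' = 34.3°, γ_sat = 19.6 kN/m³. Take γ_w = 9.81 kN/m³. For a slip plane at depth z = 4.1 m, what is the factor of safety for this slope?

FS = 0.70

With seepage parallel to the slope and the water table at the surface, the effective normal stress on the slip plane uses the buoyant unit weight γ' = γ_sat − γ_w while the driving shear stress uses γ_sat:
FS = [c' + γ' z cos²β tanφ'] / [γ_sat z sinβ cosβ]
γ' = 19.6 − 9.81 = 9.79 kN/m³
Numerator = 6.7 + 9.79·4.1·cos²33.3°·tan34.3° = 6.7 + 9.79·4.1·0.6986·0.6822 = 25.828 kPa
Denominator = 19.6·4.1·sin33.3°·cos33.3° = 19.6·4.1·0.5490·0.8358 = 36.875 kPa
FS = 25.828 / 36.875 = 0.700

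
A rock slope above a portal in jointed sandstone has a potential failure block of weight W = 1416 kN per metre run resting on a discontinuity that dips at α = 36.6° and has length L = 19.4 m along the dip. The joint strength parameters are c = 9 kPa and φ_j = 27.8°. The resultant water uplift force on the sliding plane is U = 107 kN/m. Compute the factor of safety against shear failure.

Resolving the block weight along and normal to the plane and applying the Mohr–Coulomb strength on the joint:
N' = W cosα − U = 1416·cos36.6° − 107 = 1029.8 kN/m
Driving force T = W sinα = 1416·sin36.6° = 844.3 kN/m
Resisting force R = c·L + N'·tanφ_j = 9·19.4 + 1029.8·tan27.8° = 174.6 + 542.9 = 717.5 kN/m
FS = R / T = 717.5 / 844.3 = 0.850

FS = 0.85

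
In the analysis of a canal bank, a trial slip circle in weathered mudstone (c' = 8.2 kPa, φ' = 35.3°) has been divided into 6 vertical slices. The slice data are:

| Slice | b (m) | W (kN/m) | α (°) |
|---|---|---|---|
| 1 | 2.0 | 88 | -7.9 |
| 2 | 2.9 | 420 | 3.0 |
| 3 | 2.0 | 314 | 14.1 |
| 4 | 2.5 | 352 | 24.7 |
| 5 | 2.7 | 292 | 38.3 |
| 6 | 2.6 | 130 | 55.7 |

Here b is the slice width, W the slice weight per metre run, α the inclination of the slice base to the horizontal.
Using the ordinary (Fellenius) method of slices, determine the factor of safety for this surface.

Ordinary method of slices: FS = Σ[c'·Δl_i + (W_i cosα_i)·tanφ'] / Σ W_i sinα_i, with Δl_i = b_i / cosα_i.
Slice 1: Δl = 2.0/cos(-7.9°) = 2.019 m; N'_1 = 88·cos(-7.9°) = 87.2; c'Δl = 16.56; W sinα = -12.1
Slice 2: Δl = 2.9/cos3.0° = 2.904 m; N'_2 = 420·cos3.0° = 419.4; c'Δl = 23.81; W sinα = 22.0
Slice 3: Δl = 2.0/cos14.1° = 2.062 m; N'_3 = 314·cos14.1° = 304.5; c'Δl = 16.91; W sinα = 76.5
Slice 4: Δl = 2.5/cos24.7° = 2.752 m; N'_4 = 352·cos24.7° = 319.8; c'Δl = 22.56; W sinα = 147.1
Slice 5: Δl = 2.7/cos38.3° = 3.440 m; N'_5 = 292·cos38.3° = 229.2; c'Δl = 28.21; W sinα = 181.0
Slice 6: Δl = 2.6/cos55.7° = 4.614 m; N'_6 = 130·cos55.7° = 73.3; c'Δl = 37.83; W sinα = 107.4
Σc'Δl = 145.9 kN/m; ΣN' = 1433.3 kN/m; ΣW sinα = 521.8 kN/m
Resisting = 145.9 + 1433.3·tan35.3° = 145.9 + 1014.9 = 1160.7 kN/m
FS = 1160.7 / 521.8 = 2.224

FS = 2.22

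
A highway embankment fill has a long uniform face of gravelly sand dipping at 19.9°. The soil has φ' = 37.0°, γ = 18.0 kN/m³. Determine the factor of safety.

For a dry cohesionless infinite slope the factor of safety is FS = tanφ' / tanβ.
FS = tan37.0° / tan19.9° = 0.7536 / 0.3620 = 2.082

FS = 2.08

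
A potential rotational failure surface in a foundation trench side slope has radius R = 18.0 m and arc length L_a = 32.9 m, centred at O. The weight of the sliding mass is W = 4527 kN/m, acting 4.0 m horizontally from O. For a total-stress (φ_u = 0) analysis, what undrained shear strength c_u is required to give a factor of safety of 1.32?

c_u = 40.4 kPa

FS = c_u·L_a·R / (W·d), so c_u = FS·W·d / (L_a·R).
c_u = 1.32·4527·4.0 / (32.90·18.0) = 23902.6 / 592.20 = 40.36 kPa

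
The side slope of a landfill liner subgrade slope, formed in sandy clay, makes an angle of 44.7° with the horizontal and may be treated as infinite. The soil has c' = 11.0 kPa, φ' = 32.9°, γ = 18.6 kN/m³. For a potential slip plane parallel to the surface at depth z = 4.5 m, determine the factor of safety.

FS = 0.92

For an infinite slope with a slip plane parallel to the surface (no pore pressure): FS = [c' + γz cos²β tanφ'] / [γz sinβ cosβ].
γz = 18.6·4.5 = 83.70 kN/m²
Numerator = 11.0 + 83.70·cos²44.7°·tan32.9° = 11.0 + 83.70·0.5052·0.6469 = 38.357 kPa
Denominator = 83.70·sin44.7°·cos44.7° = 83.70·0.7034·0.7108 = 41.848 kPa
FS = 38.357 / 41.848 = 0.917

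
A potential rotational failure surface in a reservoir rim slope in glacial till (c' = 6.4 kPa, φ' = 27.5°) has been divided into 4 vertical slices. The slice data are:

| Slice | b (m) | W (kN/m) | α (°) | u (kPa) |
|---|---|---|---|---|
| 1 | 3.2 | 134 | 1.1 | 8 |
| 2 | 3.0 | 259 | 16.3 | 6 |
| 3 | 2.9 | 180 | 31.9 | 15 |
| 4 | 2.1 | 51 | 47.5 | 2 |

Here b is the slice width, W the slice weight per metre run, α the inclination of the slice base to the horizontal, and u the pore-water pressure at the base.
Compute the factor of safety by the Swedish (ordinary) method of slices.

Ordinary method of slices: FS = Σ[c'·Δl_i + (W_i cosα_i − u_i·Δl_i)·tanφ'] / Σ W_i sinα_i, with Δl_i = b_i / cosα_i.
Slice 1: Δl = 3.2/cos1.1° = 3.201 m; N'_1 = 134·cos1.1° − 8·3.201 = 108.4; c'Δl = 20.48; W sinα = 2.6
Slice 2: Δl = 3.0/cos16.3° = 3.126 m; N'_2 = 259·cos16.3° − 6·3.126 = 229.8; c'Δl = 20.00; W sinα = 72.7
Slice 3: Δl = 2.9/cos31.9° = 3.416 m; N'_3 = 180·cos31.9° − 15·3.416 = 101.6; c'Δl = 21.86; W sinα = 95.1
Slice 4: Δl = 2.1/cos47.5° = 3.108 m; N'_4 = 51·cos47.5° − 2·3.108 = 28.2; c'Δl = 19.89; W sinα = 37.6
Σc'Δl = 82.2 kN/m; ΣN' = 468.0 kN/m; ΣW sinα = 208.0 kN/m
Resisting = 82.2 + 468.0·tan27.5° = 82.2 + 243.6 = 325.9 kN/m
FS = 325.9 / 208.0 = 1.567

FS = 1.57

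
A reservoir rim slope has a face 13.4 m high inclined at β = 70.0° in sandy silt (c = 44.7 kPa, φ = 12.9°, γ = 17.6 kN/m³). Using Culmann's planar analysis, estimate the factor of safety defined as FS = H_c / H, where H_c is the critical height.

FS = 1.52

H_c = (4c/γ) · sinβ cosφ / [1 − cos(β − φ)]
    = (4·44.7/17.6) · sin70.0°·cos12.9° / [1 − cos57.1°]
    = 10.159 · 0.9160 / 0.4568 = 20.37 m
FS = H_c / H = 20.37 / 13.4 = 1.520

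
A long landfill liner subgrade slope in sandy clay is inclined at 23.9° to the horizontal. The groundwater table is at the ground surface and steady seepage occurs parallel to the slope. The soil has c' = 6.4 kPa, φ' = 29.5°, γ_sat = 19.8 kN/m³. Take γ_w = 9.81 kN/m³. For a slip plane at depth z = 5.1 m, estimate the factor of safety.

FS = 0.82

With seepage parallel to the slope and the water table at the surface, the effective normal stress on the slip plane uses the buoyant unit weight γ' = γ_sat − γ_w while the driving shear stress uses γ_sat:
FS = [c' + γ' z cos²β tanφ'] / [γ_sat z sinβ cosβ]
γ' = 19.8 − 9.81 = 9.99 kN/m³
Numerator = 6.4 + 9.99·5.1·cos²23.9°·tan29.5° = 6.4 + 9.99·5.1·0.8359·0.5658 = 30.494 kPa
Denominator = 19.8·5.1·sin23.9°·cos23.9° = 19.8·5.1·0.4051·0.9143 = 37.403 kPa
FS = 30.494 / 37.403 = 0.815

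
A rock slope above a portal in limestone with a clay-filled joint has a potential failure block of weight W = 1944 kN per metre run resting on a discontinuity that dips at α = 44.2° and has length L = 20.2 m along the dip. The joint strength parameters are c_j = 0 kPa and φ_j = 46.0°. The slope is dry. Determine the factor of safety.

FS = 1.06

Resolving the block weight along and normal to the plane and applying the Mohr–Coulomb strength on the joint:
N' = W cosα = 1944·cos44.2° = 1393.7 kN/m
Driving force T = W sinα = 1944·sin44.2° = 1355.3 kN/m
Resisting force R = c_j·L + N'·tanφ_j = 0·20.2 + 1393.7·tan46.0° = 0.0 + 1443.2 = 1443.2 kN/m
FS = R / T = 1443.2 / 1355.3 = 1.065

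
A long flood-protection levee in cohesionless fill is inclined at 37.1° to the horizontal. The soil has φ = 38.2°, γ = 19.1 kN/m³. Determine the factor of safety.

FS = 1.04

For a dry cohesionless infinite slope the factor of safety is FS = tanφ / tanβ.
FS = tan38.2° / tan37.1° = 0.7869 / 0.7563 = 1.040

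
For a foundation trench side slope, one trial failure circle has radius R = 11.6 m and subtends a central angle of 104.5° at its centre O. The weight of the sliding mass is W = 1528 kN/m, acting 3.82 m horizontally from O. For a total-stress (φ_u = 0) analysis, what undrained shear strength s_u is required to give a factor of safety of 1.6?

FS = s_u·L_a·R / (W·d), so s_u = FS·W·d / (L_a·R).
Arc length L_a = R·θ = 11.6·(104.5°·π/180) = 11.6·1.8239 = 21.16 m
s_u = 1.6·1528·3.82 / (21.16·11.6) = 9339.1 / 245.42 = 38.05 kPa

s_u = 38.1 kPa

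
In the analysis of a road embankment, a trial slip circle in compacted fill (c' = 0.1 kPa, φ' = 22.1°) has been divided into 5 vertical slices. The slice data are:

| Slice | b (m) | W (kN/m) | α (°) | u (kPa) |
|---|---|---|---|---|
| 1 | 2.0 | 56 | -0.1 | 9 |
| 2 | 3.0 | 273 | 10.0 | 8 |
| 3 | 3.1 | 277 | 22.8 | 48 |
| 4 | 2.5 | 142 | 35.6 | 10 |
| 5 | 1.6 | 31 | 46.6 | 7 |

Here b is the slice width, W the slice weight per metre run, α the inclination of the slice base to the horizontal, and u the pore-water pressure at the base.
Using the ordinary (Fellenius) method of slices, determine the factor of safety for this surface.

FS = 0.73

Ordinary method of slices: FS = Σ[c'·Δl_i + (W_i cosα_i − u_i·Δl_i)·tanφ'] / Σ W_i sinα_i, with Δl_i = b_i / cosα_i.
Slice 1: Δl = 2.0/cos(-0.1°) = 2.000 m; N'_1 = 56·cos(-0.1°) − 9·2.000 = 38.0; c'Δl = 0.20; W sinα = -0.1
Slice 2: Δl = 3.0/cos10.0° = 3.046 m; N'_2 = 273·cos10.0° − 8·3.046 = 244.5; c'Δl = 0.30; W sinα = 47.4
Slice 3: Δl = 3.1/cos22.8° = 3.363 m; N'_3 = 277·cos22.8° − 48·3.363 = 93.9; c'Δl = 0.34; W sinα = 107.3
Slice 4: Δl = 2.5/cos35.6° = 3.075 m; N'_4 = 142·cos35.6° − 10·3.075 = 84.7; c'Δl = 0.31; W sinα = 82.7
Slice 5: Δl = 1.6/cos46.6° = 2.329 m; N'_5 = 31·cos46.6° − 7·2.329 = 5.0; c'Δl = 0.23; W sinα = 22.5
Σc'Δl = 1.4 kN/m; ΣN' = 466.1 kN/m; ΣW sinα = 259.8 kN/m
Resisting = 1.4 + 466.1·tan22.1° = 1.4 + 189.3 = 190.7 kN/m
FS = 190.7 / 259.8 = 0.734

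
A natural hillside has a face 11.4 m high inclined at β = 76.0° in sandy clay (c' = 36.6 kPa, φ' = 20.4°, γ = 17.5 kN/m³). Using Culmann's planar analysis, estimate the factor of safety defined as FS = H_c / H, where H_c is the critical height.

FS = 1.53

H_c = (4c'/γ) · sinβ cosφ' / [1 − cos(β − φ')]
    = (4·36.6/17.5) · sin76.0°·cos20.4° / [1 − cos55.6°]
    = 8.366 · 0.9094 / 0.4350 = 17.49 m
FS = H_c / H = 17.49 / 11.4 = 1.534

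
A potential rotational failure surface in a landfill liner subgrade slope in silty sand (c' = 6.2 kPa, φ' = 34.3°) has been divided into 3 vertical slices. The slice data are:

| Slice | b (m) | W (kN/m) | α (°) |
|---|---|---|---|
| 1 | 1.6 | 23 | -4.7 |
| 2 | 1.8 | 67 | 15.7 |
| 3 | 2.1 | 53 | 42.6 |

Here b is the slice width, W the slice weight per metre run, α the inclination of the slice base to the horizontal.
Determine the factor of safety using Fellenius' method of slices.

Ordinary method of slices: FS = Σ[c'·Δl_i + (W_i cosα_i)·tanφ'] / Σ W_i sinα_i, with Δl_i = b_i / cosα_i.
Slice 1: Δl = 1.6/cos(-4.7°) = 1.605 m; N'_1 = 23·cos(-4.7°) = 22.9; c'Δl = 9.95; W sinα = -1.9
Slice 2: Δl = 1.8/cos15.7° = 1.870 m; N'_2 = 67·cos15.7° = 64.5; c'Δl = 11.59; W sinα = 18.1
Slice 3: Δl = 2.1/cos42.6° = 2.853 m; N'_3 = 53·cos42.6° = 39.0; c'Δl = 17.69; W sinα = 35.9
Σc'Δl = 39.2 kN/m; ΣN' = 126.4 kN/m; ΣW sinα = 52.1 kN/m
Resisting = 39.2 + 126.4·tan34.3° = 39.2 + 86.2 = 125.5 kN/m
FS = 125.5 / 52.1 = 2.408

FS = 2.41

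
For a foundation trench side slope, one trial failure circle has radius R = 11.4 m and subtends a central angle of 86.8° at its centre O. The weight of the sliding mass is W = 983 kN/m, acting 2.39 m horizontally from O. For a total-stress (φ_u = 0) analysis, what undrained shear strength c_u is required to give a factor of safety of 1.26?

c_u = 15.0 kPa

FS = c_u·L_a·R / (W·d), so c_u = FS·W·d / (L_a·R).
Arc length L_a = R·θ = 11.4·(86.8°·π/180) = 11.4·1.5149 = 17.27 m
c_u = 1.26·983·2.39 / (17.27·11.4) = 2960.2 / 196.88 = 15.04 kPa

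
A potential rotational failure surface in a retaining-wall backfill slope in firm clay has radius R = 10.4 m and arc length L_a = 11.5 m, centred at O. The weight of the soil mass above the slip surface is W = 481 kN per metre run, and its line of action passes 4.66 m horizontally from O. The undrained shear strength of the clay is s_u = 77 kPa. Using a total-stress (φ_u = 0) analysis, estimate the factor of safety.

FS = 4.11

Taking moments about the centre O, the resisting moment is provided by the undrained shear strength acting along the arc:
M_R = s_u·L_a·R = 77·11.50·10.4 = 9209.2 kN·m/m
M_D = W·d = 481·4.66 = 2241.5 kN·m/m
FS = M_R / M_D = 9209.2 / 2241.5 = 4.109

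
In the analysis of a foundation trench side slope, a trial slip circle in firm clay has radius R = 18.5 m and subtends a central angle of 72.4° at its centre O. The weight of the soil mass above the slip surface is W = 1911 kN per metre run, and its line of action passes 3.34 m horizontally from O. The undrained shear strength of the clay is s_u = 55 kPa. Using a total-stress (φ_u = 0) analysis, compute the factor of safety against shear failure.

Taking moments about the centre O, the resisting moment is provided by the undrained shear strength acting along the arc:
Arc length L_a = R·θ = 18.5·(72.4°·π/180) = 18.5·1.2636 = 23.38 m
M_R = s_u·L_a·R = 55·23.38·18.5 = 23786.0 kN·m/m
M_D = W·d = 1911·3.34 = 6382.7 kN·m/m
FS = M_R / M_D = 23786.0 / 6382.7 = 3.727

FS = 3.73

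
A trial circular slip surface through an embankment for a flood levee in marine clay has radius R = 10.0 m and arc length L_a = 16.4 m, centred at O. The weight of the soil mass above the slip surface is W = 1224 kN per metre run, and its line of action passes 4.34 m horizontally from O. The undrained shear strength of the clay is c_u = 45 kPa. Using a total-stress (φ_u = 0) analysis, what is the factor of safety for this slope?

FS = 1.39

Taking moments about the centre O, the resisting moment is provided by the undrained shear strength acting along the arc:
M_R = c_u·L_a·R = 45·16.40·10.0 = 7380.0 kN·m/m
M_D = W·d = 1224·4.34 = 5312.2 kN·m/m
FS = M_R / M_D = 7380.0 / 5312.2 = 1.389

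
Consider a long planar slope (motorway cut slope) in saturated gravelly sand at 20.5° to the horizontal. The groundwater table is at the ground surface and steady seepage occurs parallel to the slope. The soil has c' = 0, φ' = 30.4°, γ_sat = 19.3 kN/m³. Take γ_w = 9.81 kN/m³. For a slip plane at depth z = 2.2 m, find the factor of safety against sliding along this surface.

FS = 0.77

With seepage parallel to the slope and the water table at the surface, the effective normal stress on the slip plane uses the buoyant unit weight γ' = γ_sat − γ_w while the driving shear stress uses γ_sat:
FS = [c' + γ' z cos²β tanφ'] / [γ_sat z sinβ cosβ]
(For c' = 0 this reduces to FS = (γ'/γ_sat)·tanφ'/tanβ.)
γ' = 19.3 − 9.81 = 9.49 kN/m³
Numerator = 0.0 + 9.49·2.2·cos²20.5°·tan30.4° = 0.0 + 9.49·2.2·0.8774·0.5867 = 10.747 kPa
Denominator = 19.3·2.2·sin20.5°·cos20.5° = 19.3·2.2·0.3502·0.9367 = 13.928 kPa
FS = 10.747 / 13.928 = 0.772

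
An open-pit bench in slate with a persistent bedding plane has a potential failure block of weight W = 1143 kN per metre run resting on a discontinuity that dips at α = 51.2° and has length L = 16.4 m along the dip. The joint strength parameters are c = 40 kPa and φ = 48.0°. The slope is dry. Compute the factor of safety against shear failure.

Resolving the block weight along and normal to the plane and applying the Mohr–Coulomb strength on the joint:
N' = W cosα = 1143·cos51.2° = 716.2 kN/m
Driving force T = W sinα = 1143·sin51.2° = 890.8 kN/m
Resisting force R = c·L + N'·tanφ = 40·16.4 + 716.2·tan48.0° = 656.0 + 795.4 = 1451.4 kN/m
FS = R / T = 1451.4 / 890.8 = 1.629

FS = 1.63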